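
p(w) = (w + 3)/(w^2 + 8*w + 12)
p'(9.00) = -0.00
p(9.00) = 0.07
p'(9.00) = -0.00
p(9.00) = 0.07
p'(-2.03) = -277.83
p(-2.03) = -8.14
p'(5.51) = -0.01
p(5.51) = 0.10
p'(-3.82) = -0.23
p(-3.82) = 0.21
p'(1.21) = -0.04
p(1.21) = 0.18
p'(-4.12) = -0.27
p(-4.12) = 0.28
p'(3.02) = -0.02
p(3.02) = 0.13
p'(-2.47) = -1.19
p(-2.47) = -0.32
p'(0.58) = -0.05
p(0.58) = 0.21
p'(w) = (-2*w - 8)*(w + 3)/(w^2 + 8*w + 12)^2 + 1/(w^2 + 8*w + 12)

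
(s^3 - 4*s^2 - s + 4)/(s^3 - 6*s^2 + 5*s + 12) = (s - 1)/(s - 3)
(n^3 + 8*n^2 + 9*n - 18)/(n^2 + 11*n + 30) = (n^2 + 2*n - 3)/(n + 5)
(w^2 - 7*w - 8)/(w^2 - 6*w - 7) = (w - 8)/(w - 7)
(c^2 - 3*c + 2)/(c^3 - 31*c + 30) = (c - 2)/(c^2 + c - 30)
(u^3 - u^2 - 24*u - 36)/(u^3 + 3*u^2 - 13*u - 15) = (u^3 - u^2 - 24*u - 36)/(u^3 + 3*u^2 - 13*u - 15)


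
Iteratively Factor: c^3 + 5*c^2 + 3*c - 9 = (c + 3)*(c^2 + 2*c - 3) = (c - 1)*(c + 3)*(c + 3)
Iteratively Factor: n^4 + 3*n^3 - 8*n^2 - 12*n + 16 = (n - 2)*(n^3 + 5*n^2 + 2*n - 8) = (n - 2)*(n + 4)*(n^2 + n - 2) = (n - 2)*(n + 2)*(n + 4)*(n - 1)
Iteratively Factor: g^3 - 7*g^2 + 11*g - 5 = (g - 5)*(g^2 - 2*g + 1) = (g - 5)*(g - 1)*(g - 1)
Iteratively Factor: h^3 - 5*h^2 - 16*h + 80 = (h - 5)*(h^2 - 16) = (h - 5)*(h + 4)*(h - 4)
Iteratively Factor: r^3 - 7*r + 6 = (r - 2)*(r^2 + 2*r - 3) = (r - 2)*(r - 1)*(r + 3)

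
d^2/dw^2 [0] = 0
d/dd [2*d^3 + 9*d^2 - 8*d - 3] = 6*d^2 + 18*d - 8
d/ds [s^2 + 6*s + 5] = 2*s + 6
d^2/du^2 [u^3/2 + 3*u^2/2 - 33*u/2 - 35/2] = 3*u + 3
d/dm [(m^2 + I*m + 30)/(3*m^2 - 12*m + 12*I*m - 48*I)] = (m^2*(-4 + 3*I) + m*(-60 - 32*I) + 136 - 120*I)/(3*m^4 + m^3*(-24 + 24*I) - 192*I*m^2 + m*(384 + 384*I) - 768)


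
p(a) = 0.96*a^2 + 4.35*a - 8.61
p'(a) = 1.92*a + 4.35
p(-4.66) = -8.03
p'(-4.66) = -4.60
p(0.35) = -6.97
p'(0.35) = 5.02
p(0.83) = -4.34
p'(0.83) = 5.94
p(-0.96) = -11.90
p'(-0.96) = 2.51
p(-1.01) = -12.02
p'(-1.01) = 2.41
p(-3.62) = -11.78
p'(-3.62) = -2.60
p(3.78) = 21.55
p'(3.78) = 11.61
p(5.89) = 50.32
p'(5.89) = 15.66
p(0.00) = -8.61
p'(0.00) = 4.35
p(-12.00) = 77.43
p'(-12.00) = -18.69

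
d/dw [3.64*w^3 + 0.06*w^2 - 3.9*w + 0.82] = 10.92*w^2 + 0.12*w - 3.9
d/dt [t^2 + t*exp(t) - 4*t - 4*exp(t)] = t*exp(t) + 2*t - 3*exp(t) - 4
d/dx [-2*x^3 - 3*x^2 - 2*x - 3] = -6*x^2 - 6*x - 2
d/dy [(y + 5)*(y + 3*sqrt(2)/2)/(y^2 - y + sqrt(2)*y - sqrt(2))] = (-12*y^2 - sqrt(2)*y^2 - 34*sqrt(2)*y - 36 + 5*sqrt(2))/(2*(y^4 - 2*y^3 + 2*sqrt(2)*y^3 - 4*sqrt(2)*y^2 + 3*y^2 - 4*y + 2*sqrt(2)*y + 2))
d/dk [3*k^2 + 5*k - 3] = 6*k + 5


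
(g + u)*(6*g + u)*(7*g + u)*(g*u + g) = 42*g^4*u + 42*g^4 + 55*g^3*u^2 + 55*g^3*u + 14*g^2*u^3 + 14*g^2*u^2 + g*u^4 + g*u^3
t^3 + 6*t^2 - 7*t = t*(t - 1)*(t + 7)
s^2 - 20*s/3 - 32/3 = (s - 8)*(s + 4/3)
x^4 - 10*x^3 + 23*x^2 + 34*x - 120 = (x - 5)*(x - 4)*(x - 3)*(x + 2)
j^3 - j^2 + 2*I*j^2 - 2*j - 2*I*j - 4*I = (j - 2)*(j + 1)*(j + 2*I)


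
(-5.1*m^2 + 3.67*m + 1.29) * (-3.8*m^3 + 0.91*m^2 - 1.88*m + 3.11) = 19.38*m^5 - 18.587*m^4 + 8.0257*m^3 - 21.5867*m^2 + 8.9885*m + 4.0119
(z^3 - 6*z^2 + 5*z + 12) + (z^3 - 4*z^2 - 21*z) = 2*z^3 - 10*z^2 - 16*z + 12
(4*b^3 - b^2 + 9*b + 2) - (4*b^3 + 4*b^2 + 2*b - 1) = -5*b^2 + 7*b + 3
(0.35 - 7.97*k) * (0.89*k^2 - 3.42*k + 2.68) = -7.0933*k^3 + 27.5689*k^2 - 22.5566*k + 0.938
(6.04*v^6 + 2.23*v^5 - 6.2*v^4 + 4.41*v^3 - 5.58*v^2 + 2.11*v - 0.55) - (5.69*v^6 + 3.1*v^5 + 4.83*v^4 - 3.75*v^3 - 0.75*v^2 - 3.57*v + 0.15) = 0.35*v^6 - 0.87*v^5 - 11.03*v^4 + 8.16*v^3 - 4.83*v^2 + 5.68*v - 0.7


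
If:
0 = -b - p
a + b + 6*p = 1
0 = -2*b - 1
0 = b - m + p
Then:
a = -3/2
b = -1/2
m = 0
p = 1/2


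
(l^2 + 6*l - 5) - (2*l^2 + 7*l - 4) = -l^2 - l - 1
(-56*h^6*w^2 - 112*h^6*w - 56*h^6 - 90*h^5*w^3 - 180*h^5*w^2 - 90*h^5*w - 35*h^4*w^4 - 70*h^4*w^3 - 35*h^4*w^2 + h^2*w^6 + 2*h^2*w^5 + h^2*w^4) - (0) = -56*h^6*w^2 - 112*h^6*w - 56*h^6 - 90*h^5*w^3 - 180*h^5*w^2 - 90*h^5*w - 35*h^4*w^4 - 70*h^4*w^3 - 35*h^4*w^2 + h^2*w^6 + 2*h^2*w^5 + h^2*w^4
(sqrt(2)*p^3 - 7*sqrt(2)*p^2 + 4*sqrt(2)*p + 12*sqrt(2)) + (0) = sqrt(2)*p^3 - 7*sqrt(2)*p^2 + 4*sqrt(2)*p + 12*sqrt(2)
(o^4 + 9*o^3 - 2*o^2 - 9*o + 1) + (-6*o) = o^4 + 9*o^3 - 2*o^2 - 15*o + 1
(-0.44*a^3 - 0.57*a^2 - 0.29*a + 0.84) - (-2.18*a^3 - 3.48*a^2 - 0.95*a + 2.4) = 1.74*a^3 + 2.91*a^2 + 0.66*a - 1.56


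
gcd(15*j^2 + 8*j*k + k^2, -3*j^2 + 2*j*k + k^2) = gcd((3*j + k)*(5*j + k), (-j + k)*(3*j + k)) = 3*j + k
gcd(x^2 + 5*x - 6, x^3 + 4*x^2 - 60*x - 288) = x + 6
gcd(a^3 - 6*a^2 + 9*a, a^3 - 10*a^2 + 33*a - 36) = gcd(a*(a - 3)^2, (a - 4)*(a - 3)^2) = a^2 - 6*a + 9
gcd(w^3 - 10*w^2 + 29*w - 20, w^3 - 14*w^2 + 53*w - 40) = w^2 - 6*w + 5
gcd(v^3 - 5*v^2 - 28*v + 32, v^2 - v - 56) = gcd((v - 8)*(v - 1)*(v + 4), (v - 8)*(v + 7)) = v - 8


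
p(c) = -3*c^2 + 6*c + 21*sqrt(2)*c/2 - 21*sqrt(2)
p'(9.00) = -33.15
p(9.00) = -85.06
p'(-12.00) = 92.85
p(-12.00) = -711.89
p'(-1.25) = 28.35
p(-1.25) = -60.45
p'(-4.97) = 50.67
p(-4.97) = -207.42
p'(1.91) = 9.39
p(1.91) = -0.82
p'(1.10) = 14.25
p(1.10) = -10.39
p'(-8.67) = 72.87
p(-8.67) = -435.97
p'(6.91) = -20.61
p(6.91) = -28.87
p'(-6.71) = 61.11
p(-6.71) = -304.67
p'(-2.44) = 35.49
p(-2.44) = -98.43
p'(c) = -6*c + 6 + 21*sqrt(2)/2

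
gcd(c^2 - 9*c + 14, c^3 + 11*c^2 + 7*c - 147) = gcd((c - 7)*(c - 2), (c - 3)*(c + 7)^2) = 1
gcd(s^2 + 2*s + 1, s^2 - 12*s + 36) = 1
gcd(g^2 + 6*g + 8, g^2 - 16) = g + 4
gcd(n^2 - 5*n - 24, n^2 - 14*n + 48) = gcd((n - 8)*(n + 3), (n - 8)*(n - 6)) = n - 8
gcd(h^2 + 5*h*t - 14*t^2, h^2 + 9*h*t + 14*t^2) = h + 7*t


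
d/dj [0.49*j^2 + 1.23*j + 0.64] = 0.98*j + 1.23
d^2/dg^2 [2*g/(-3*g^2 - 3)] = 4*g*(3 - g^2)/(3*(g^2 + 1)^3)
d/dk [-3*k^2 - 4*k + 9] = -6*k - 4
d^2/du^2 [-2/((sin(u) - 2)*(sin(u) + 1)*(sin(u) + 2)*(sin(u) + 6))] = 2*(16*sin(u)^7 + 145*sin(u)^6 + 300*sin(u)^5 - 328*sin(u)^4 - 288*sin(u)^3 + 1520*sin(u)^2 + 320*sin(u) - 1664)/((sin(u) - 2)^3*(sin(u) + 1)^2*(sin(u) + 2)^3*(sin(u) + 6)^3)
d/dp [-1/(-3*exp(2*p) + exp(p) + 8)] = (1 - 6*exp(p))*exp(p)/(-3*exp(2*p) + exp(p) + 8)^2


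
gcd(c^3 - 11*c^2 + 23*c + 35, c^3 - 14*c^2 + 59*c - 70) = c^2 - 12*c + 35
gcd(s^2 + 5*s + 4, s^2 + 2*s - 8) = s + 4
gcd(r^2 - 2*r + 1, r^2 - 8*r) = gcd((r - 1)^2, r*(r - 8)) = 1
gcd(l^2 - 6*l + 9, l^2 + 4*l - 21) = l - 3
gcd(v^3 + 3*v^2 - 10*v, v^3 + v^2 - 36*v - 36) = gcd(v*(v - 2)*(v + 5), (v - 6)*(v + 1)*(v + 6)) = 1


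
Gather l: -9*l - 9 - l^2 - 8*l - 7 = -l^2 - 17*l - 16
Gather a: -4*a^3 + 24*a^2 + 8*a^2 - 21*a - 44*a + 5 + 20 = -4*a^3 + 32*a^2 - 65*a + 25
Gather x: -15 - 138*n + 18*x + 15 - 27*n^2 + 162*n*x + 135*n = -27*n^2 - 3*n + x*(162*n + 18)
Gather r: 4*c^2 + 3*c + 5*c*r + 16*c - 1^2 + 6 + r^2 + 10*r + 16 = 4*c^2 + 19*c + r^2 + r*(5*c + 10) + 21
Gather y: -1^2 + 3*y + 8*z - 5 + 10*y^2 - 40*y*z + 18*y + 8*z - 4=10*y^2 + y*(21 - 40*z) + 16*z - 10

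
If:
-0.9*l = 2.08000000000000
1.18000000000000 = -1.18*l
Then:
No Solution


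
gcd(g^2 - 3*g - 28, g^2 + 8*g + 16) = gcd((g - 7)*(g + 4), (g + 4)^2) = g + 4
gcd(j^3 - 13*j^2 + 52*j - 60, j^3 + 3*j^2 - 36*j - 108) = j - 6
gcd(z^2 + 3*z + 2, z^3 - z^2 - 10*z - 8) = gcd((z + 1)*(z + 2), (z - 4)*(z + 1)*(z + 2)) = z^2 + 3*z + 2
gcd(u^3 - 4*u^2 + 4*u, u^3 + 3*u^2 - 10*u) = u^2 - 2*u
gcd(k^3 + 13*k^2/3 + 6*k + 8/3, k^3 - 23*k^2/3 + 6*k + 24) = k + 4/3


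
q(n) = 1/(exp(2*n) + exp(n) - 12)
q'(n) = (-2*exp(2*n) - exp(n))/(exp(2*n) + exp(n) - 12)^2 = (-2*exp(n) - 1)*exp(n)/(exp(2*n) + exp(n) - 12)^2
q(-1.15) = -0.09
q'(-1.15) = -0.00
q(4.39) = 0.00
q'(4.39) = -0.00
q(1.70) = 0.04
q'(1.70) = -0.12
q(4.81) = 0.00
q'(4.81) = -0.00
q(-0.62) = -0.09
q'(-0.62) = -0.01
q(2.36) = 0.01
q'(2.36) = -0.02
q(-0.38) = -0.09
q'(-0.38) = -0.01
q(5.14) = 0.00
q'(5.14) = -0.00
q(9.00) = 0.00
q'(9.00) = 0.00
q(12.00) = 0.00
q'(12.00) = 0.00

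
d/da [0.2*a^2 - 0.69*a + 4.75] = 0.4*a - 0.69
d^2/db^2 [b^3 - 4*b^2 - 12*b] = 6*b - 8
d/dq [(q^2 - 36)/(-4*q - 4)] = (q^2 - 2*q*(q + 1) - 36)/(4*(q + 1)^2)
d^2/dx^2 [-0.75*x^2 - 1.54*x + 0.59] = -1.50000000000000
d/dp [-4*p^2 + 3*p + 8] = 3 - 8*p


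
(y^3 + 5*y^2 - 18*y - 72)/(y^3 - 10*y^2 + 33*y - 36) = (y^2 + 9*y + 18)/(y^2 - 6*y + 9)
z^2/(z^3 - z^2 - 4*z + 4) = z^2/(z^3 - z^2 - 4*z + 4)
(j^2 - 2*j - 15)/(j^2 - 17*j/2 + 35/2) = 2*(j + 3)/(2*j - 7)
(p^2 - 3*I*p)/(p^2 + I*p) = (p - 3*I)/(p + I)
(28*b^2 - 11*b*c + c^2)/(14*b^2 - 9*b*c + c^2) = (4*b - c)/(2*b - c)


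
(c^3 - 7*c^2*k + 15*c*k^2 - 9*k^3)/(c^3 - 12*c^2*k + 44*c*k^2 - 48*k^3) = (c^3 - 7*c^2*k + 15*c*k^2 - 9*k^3)/(c^3 - 12*c^2*k + 44*c*k^2 - 48*k^3)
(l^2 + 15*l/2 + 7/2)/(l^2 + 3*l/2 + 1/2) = (l + 7)/(l + 1)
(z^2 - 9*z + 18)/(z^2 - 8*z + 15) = (z - 6)/(z - 5)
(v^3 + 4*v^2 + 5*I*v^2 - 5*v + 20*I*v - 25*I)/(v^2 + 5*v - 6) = (v^2 + 5*v*(1 + I) + 25*I)/(v + 6)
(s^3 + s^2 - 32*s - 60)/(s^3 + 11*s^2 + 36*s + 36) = (s^2 - s - 30)/(s^2 + 9*s + 18)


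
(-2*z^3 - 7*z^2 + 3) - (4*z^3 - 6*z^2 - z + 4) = -6*z^3 - z^2 + z - 1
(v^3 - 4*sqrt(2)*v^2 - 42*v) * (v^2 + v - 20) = v^5 - 4*sqrt(2)*v^4 + v^4 - 62*v^3 - 4*sqrt(2)*v^3 - 42*v^2 + 80*sqrt(2)*v^2 + 840*v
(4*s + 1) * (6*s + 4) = 24*s^2 + 22*s + 4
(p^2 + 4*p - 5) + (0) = p^2 + 4*p - 5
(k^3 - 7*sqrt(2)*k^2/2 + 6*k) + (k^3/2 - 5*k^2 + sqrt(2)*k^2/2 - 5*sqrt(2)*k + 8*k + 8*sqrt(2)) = 3*k^3/2 - 5*k^2 - 3*sqrt(2)*k^2 - 5*sqrt(2)*k + 14*k + 8*sqrt(2)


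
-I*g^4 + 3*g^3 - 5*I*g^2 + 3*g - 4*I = (g - I)^2*(g + 4*I)*(-I*g + 1)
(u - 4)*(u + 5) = u^2 + u - 20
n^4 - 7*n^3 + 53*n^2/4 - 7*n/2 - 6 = (n - 4)*(n - 2)*(n - 3/2)*(n + 1/2)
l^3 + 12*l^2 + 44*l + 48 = (l + 2)*(l + 4)*(l + 6)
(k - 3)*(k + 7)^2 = k^3 + 11*k^2 + 7*k - 147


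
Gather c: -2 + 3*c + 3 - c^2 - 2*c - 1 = -c^2 + c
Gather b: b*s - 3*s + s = b*s - 2*s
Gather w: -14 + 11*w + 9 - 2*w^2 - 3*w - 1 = -2*w^2 + 8*w - 6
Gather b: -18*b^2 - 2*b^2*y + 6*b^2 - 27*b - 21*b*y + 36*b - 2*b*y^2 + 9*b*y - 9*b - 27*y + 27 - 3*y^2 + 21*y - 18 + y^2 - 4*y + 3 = b^2*(-2*y - 12) + b*(-2*y^2 - 12*y) - 2*y^2 - 10*y + 12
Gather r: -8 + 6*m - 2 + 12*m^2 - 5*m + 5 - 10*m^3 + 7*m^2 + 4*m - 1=-10*m^3 + 19*m^2 + 5*m - 6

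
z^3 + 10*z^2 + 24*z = z*(z + 4)*(z + 6)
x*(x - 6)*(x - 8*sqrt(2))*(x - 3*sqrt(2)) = x^4 - 11*sqrt(2)*x^3 - 6*x^3 + 48*x^2 + 66*sqrt(2)*x^2 - 288*x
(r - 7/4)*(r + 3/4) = r^2 - r - 21/16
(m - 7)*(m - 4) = m^2 - 11*m + 28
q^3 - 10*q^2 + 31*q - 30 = (q - 5)*(q - 3)*(q - 2)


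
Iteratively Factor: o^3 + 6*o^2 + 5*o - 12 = (o + 4)*(o^2 + 2*o - 3) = (o + 3)*(o + 4)*(o - 1)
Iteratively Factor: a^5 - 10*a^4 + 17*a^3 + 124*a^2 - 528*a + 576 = (a - 4)*(a^4 - 6*a^3 - 7*a^2 + 96*a - 144) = (a - 4)^2*(a^3 - 2*a^2 - 15*a + 36) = (a - 4)^2*(a - 3)*(a^2 + a - 12) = (a - 4)^2*(a - 3)^2*(a + 4)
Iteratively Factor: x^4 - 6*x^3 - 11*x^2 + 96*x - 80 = (x - 5)*(x^3 - x^2 - 16*x + 16) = (x - 5)*(x - 1)*(x^2 - 16) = (x - 5)*(x - 4)*(x - 1)*(x + 4)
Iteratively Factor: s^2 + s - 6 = (s - 2)*(s + 3)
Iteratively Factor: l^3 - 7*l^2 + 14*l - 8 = (l - 4)*(l^2 - 3*l + 2) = (l - 4)*(l - 1)*(l - 2)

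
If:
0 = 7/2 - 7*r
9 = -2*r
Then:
No Solution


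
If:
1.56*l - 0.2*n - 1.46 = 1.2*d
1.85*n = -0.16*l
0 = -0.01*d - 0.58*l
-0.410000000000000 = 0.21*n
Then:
No Solution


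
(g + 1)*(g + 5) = g^2 + 6*g + 5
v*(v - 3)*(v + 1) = v^3 - 2*v^2 - 3*v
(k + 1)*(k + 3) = k^2 + 4*k + 3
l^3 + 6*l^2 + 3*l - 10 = (l - 1)*(l + 2)*(l + 5)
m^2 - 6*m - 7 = (m - 7)*(m + 1)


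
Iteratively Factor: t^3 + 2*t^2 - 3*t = (t + 3)*(t^2 - t) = (t - 1)*(t + 3)*(t)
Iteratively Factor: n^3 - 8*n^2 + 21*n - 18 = (n - 3)*(n^2 - 5*n + 6) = (n - 3)^2*(n - 2)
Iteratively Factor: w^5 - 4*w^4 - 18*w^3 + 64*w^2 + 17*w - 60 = (w - 3)*(w^4 - w^3 - 21*w^2 + w + 20) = (w - 3)*(w + 4)*(w^3 - 5*w^2 - w + 5) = (w - 3)*(w - 1)*(w + 4)*(w^2 - 4*w - 5) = (w - 3)*(w - 1)*(w + 1)*(w + 4)*(w - 5)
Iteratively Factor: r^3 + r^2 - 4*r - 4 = (r - 2)*(r^2 + 3*r + 2) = (r - 2)*(r + 1)*(r + 2)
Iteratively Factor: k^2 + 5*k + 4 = (k + 4)*(k + 1)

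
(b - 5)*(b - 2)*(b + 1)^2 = b^4 - 5*b^3 - 3*b^2 + 13*b + 10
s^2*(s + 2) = s^3 + 2*s^2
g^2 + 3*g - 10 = (g - 2)*(g + 5)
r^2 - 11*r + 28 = (r - 7)*(r - 4)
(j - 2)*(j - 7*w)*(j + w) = j^3 - 6*j^2*w - 2*j^2 - 7*j*w^2 + 12*j*w + 14*w^2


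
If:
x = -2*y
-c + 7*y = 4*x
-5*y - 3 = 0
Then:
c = -9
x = 6/5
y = -3/5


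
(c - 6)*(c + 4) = c^2 - 2*c - 24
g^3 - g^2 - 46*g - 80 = (g - 8)*(g + 2)*(g + 5)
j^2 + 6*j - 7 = (j - 1)*(j + 7)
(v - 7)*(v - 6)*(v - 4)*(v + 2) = v^4 - 15*v^3 + 60*v^2 + 20*v - 336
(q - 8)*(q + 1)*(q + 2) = q^3 - 5*q^2 - 22*q - 16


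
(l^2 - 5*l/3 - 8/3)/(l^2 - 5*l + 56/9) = 3*(l + 1)/(3*l - 7)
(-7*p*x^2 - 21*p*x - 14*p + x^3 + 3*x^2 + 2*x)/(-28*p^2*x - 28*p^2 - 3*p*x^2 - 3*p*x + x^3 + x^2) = (x + 2)/(4*p + x)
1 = 1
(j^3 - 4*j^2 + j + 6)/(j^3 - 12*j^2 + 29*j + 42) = (j^2 - 5*j + 6)/(j^2 - 13*j + 42)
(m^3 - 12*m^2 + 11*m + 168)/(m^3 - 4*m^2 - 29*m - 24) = (m - 7)/(m + 1)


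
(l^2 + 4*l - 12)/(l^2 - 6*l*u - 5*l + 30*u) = (l^2 + 4*l - 12)/(l^2 - 6*l*u - 5*l + 30*u)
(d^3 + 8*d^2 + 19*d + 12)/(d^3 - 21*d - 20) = (d + 3)/(d - 5)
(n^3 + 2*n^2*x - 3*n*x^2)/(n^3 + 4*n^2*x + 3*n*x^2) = (n - x)/(n + x)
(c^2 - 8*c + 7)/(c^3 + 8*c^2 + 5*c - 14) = (c - 7)/(c^2 + 9*c + 14)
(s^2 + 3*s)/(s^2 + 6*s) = (s + 3)/(s + 6)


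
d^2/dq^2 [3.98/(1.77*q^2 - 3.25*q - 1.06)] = (24.937884*q^2 - 45.7899*q - 3.98*(3.54*q - 3.25)*(7.08*q - 6.5) - 14.934552)/(-1.77*q^2 + 3.25*q + 1.06)^3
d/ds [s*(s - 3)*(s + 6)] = 3*s^2 + 6*s - 18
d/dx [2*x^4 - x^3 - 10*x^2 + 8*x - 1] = 8*x^3 - 3*x^2 - 20*x + 8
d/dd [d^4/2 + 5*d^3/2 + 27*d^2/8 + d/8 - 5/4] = 2*d^3 + 15*d^2/2 + 27*d/4 + 1/8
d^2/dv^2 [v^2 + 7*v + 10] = 2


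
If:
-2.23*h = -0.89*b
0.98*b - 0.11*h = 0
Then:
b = 0.00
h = 0.00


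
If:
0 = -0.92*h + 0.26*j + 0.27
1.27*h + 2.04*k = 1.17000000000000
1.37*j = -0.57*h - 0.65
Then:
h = 0.14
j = -0.53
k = 0.48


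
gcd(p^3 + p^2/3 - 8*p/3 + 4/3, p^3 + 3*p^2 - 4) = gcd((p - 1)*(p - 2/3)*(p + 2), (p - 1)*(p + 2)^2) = p^2 + p - 2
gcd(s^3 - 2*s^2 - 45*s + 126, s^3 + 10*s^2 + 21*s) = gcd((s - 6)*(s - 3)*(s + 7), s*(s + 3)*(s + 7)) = s + 7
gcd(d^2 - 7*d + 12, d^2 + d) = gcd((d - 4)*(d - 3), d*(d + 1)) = 1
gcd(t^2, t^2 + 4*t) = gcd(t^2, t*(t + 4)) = t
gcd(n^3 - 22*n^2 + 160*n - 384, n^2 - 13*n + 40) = n - 8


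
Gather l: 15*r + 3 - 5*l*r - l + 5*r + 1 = l*(-5*r - 1) + 20*r + 4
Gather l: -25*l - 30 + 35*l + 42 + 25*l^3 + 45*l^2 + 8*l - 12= 25*l^3 + 45*l^2 + 18*l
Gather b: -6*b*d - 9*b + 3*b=b*(-6*d - 6)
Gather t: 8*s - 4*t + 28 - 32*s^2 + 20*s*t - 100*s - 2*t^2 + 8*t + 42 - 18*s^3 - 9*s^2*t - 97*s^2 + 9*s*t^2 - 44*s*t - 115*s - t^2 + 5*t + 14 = -18*s^3 - 129*s^2 - 207*s + t^2*(9*s - 3) + t*(-9*s^2 - 24*s + 9) + 84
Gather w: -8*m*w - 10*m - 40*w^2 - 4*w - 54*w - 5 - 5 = -10*m - 40*w^2 + w*(-8*m - 58) - 10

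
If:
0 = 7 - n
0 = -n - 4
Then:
No Solution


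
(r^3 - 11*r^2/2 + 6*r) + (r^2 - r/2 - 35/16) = r^3 - 9*r^2/2 + 11*r/2 - 35/16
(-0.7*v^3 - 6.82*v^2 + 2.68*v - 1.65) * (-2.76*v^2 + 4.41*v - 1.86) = 1.932*v^5 + 15.7362*v^4 - 36.171*v^3 + 29.058*v^2 - 12.2613*v + 3.069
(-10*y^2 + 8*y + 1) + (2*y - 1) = -10*y^2 + 10*y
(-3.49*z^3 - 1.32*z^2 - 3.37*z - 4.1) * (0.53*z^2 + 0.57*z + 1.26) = -1.8497*z^5 - 2.6889*z^4 - 6.9359*z^3 - 5.7571*z^2 - 6.5832*z - 5.166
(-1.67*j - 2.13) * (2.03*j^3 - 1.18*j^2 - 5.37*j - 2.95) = -3.3901*j^4 - 2.3533*j^3 + 11.4813*j^2 + 16.3646*j + 6.2835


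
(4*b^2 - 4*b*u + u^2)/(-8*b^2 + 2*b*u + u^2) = (-2*b + u)/(4*b + u)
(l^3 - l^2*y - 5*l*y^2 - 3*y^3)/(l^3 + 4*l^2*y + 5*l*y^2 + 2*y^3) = (l - 3*y)/(l + 2*y)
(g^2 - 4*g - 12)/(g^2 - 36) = (g + 2)/(g + 6)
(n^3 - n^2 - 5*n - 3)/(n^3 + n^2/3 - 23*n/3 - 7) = 3*(n + 1)/(3*n + 7)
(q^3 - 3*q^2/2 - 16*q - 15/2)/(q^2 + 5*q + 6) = (2*q^2 - 9*q - 5)/(2*(q + 2))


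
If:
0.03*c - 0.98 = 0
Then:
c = 32.67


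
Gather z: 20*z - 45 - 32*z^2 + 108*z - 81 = -32*z^2 + 128*z - 126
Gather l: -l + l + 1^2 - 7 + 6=0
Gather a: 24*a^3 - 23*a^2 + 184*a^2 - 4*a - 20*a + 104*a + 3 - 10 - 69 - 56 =24*a^3 + 161*a^2 + 80*a - 132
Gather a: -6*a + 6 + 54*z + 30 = -6*a + 54*z + 36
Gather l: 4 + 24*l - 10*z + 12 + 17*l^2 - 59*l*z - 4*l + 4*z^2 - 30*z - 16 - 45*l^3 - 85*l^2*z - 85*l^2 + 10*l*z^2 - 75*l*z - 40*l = -45*l^3 + l^2*(-85*z - 68) + l*(10*z^2 - 134*z - 20) + 4*z^2 - 40*z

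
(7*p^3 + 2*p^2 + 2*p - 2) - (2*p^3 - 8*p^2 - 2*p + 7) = 5*p^3 + 10*p^2 + 4*p - 9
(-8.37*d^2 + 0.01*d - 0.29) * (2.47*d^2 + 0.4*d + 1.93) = -20.6739*d^4 - 3.3233*d^3 - 16.8664*d^2 - 0.0967*d - 0.5597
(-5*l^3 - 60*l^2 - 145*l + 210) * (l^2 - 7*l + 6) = -5*l^5 - 25*l^4 + 245*l^3 + 865*l^2 - 2340*l + 1260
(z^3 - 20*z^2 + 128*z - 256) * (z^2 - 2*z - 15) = z^5 - 22*z^4 + 153*z^3 - 212*z^2 - 1408*z + 3840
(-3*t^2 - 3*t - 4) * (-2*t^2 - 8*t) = 6*t^4 + 30*t^3 + 32*t^2 + 32*t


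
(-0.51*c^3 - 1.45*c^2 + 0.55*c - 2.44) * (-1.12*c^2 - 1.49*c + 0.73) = 0.5712*c^5 + 2.3839*c^4 + 1.1722*c^3 + 0.8548*c^2 + 4.0371*c - 1.7812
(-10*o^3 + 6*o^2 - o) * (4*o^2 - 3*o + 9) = -40*o^5 + 54*o^4 - 112*o^3 + 57*o^2 - 9*o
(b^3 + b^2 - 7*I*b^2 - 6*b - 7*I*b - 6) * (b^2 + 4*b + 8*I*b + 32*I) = b^5 + 5*b^4 + I*b^4 + 54*b^3 + 5*I*b^3 + 250*b^2 - 44*I*b^2 + 200*b - 240*I*b - 192*I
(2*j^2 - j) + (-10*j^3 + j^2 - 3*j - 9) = -10*j^3 + 3*j^2 - 4*j - 9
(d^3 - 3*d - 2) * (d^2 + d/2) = d^5 + d^4/2 - 3*d^3 - 7*d^2/2 - d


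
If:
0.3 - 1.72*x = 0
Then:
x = 0.17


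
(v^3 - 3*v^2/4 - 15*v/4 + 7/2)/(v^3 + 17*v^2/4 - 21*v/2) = (v^2 + v - 2)/(v*(v + 6))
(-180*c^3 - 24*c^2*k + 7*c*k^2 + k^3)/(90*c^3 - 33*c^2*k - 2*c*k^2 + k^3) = (-6*c - k)/(3*c - k)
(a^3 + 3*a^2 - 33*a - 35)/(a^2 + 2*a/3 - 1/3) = 3*(a^2 + 2*a - 35)/(3*a - 1)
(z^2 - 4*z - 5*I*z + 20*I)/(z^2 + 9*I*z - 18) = (z^2 - 4*z - 5*I*z + 20*I)/(z^2 + 9*I*z - 18)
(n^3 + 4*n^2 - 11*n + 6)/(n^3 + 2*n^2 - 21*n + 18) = (n - 1)/(n - 3)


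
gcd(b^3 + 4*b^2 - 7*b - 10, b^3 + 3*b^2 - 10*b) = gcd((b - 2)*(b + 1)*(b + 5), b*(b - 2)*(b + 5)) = b^2 + 3*b - 10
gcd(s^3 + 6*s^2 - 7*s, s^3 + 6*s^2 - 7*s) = s^3 + 6*s^2 - 7*s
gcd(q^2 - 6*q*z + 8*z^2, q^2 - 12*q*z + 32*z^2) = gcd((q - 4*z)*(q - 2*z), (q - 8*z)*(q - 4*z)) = -q + 4*z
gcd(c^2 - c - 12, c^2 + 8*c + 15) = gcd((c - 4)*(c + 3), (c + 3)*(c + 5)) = c + 3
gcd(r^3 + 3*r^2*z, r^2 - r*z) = r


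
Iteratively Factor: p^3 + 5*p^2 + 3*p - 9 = (p + 3)*(p^2 + 2*p - 3) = (p + 3)^2*(p - 1)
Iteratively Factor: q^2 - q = (q - 1)*(q)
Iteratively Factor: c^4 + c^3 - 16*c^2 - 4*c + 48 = (c + 4)*(c^3 - 3*c^2 - 4*c + 12) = (c - 2)*(c + 4)*(c^2 - c - 6) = (c - 3)*(c - 2)*(c + 4)*(c + 2)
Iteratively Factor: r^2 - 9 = (r - 3)*(r + 3)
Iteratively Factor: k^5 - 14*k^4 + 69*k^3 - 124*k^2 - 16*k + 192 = (k - 4)*(k^4 - 10*k^3 + 29*k^2 - 8*k - 48) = (k - 4)^2*(k^3 - 6*k^2 + 5*k + 12) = (k - 4)^3*(k^2 - 2*k - 3) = (k - 4)^3*(k - 3)*(k + 1)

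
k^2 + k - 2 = (k - 1)*(k + 2)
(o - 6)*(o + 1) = o^2 - 5*o - 6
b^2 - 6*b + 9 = (b - 3)^2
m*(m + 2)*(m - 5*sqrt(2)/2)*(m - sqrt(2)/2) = m^4 - 3*sqrt(2)*m^3 + 2*m^3 - 6*sqrt(2)*m^2 + 5*m^2/2 + 5*m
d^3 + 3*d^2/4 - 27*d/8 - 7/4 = (d - 7/4)*(d + 1/2)*(d + 2)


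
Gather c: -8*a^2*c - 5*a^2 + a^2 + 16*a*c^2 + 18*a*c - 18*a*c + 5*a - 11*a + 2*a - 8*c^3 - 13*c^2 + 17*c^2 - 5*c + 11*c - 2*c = -4*a^2 - 4*a - 8*c^3 + c^2*(16*a + 4) + c*(4 - 8*a^2)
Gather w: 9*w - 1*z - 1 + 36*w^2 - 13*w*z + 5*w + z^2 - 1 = 36*w^2 + w*(14 - 13*z) + z^2 - z - 2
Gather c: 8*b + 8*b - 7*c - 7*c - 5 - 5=16*b - 14*c - 10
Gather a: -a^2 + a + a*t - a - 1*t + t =-a^2 + a*t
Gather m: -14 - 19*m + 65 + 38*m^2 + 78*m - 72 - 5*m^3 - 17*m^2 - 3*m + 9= -5*m^3 + 21*m^2 + 56*m - 12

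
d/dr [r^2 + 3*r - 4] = 2*r + 3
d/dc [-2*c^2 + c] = 1 - 4*c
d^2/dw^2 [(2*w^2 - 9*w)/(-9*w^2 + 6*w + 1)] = 2*(621*w^3 - 54*w^2 + 243*w - 56)/(729*w^6 - 1458*w^5 + 729*w^4 + 108*w^3 - 81*w^2 - 18*w - 1)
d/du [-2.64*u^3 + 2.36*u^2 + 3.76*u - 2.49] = -7.92*u^2 + 4.72*u + 3.76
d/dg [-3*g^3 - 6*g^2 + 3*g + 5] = -9*g^2 - 12*g + 3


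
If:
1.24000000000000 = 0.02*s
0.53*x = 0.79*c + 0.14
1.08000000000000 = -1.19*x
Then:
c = -0.79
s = 62.00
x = -0.91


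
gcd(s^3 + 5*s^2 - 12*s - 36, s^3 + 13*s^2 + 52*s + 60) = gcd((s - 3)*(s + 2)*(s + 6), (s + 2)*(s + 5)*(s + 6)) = s^2 + 8*s + 12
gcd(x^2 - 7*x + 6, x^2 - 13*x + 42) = x - 6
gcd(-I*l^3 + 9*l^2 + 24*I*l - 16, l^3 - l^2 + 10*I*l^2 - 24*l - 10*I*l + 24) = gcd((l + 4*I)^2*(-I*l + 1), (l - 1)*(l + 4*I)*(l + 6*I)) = l + 4*I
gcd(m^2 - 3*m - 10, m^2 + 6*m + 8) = m + 2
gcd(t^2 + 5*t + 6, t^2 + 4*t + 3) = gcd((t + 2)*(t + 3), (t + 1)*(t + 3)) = t + 3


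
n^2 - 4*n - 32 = (n - 8)*(n + 4)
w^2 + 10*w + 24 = (w + 4)*(w + 6)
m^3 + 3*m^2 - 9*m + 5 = (m - 1)^2*(m + 5)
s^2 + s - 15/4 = (s - 3/2)*(s + 5/2)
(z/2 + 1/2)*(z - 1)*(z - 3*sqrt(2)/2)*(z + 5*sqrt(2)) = z^4/2 + 7*sqrt(2)*z^3/4 - 8*z^2 - 7*sqrt(2)*z/4 + 15/2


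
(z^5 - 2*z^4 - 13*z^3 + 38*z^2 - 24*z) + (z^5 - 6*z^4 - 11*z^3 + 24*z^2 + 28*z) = 2*z^5 - 8*z^4 - 24*z^3 + 62*z^2 + 4*z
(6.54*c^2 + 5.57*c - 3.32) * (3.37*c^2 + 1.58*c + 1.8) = 22.0398*c^4 + 29.1041*c^3 + 9.3842*c^2 + 4.7804*c - 5.976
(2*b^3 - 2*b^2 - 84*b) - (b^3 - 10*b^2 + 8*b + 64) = b^3 + 8*b^2 - 92*b - 64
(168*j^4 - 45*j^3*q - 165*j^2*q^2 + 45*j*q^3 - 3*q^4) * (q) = 168*j^4*q - 45*j^3*q^2 - 165*j^2*q^3 + 45*j*q^4 - 3*q^5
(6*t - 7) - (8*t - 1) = -2*t - 6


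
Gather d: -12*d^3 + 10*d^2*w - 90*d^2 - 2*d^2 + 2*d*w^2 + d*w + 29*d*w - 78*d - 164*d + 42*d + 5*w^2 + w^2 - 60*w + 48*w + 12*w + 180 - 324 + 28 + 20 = -12*d^3 + d^2*(10*w - 92) + d*(2*w^2 + 30*w - 200) + 6*w^2 - 96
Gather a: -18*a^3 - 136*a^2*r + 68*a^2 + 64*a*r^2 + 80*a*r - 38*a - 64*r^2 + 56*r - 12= -18*a^3 + a^2*(68 - 136*r) + a*(64*r^2 + 80*r - 38) - 64*r^2 + 56*r - 12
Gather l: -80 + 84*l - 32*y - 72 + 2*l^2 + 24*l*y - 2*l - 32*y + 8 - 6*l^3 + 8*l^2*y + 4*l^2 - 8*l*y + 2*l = -6*l^3 + l^2*(8*y + 6) + l*(16*y + 84) - 64*y - 144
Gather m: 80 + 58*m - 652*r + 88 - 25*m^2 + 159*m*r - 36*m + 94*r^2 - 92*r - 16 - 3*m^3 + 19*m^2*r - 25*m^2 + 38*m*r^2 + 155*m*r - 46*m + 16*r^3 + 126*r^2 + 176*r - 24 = -3*m^3 + m^2*(19*r - 50) + m*(38*r^2 + 314*r - 24) + 16*r^3 + 220*r^2 - 568*r + 128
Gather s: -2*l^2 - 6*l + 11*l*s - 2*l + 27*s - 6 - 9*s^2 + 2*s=-2*l^2 - 8*l - 9*s^2 + s*(11*l + 29) - 6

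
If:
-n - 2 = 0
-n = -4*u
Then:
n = -2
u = -1/2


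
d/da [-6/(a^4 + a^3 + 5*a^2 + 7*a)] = 6*(4*a^3 + 3*a^2 + 10*a + 7)/(a^2*(a^3 + a^2 + 5*a + 7)^2)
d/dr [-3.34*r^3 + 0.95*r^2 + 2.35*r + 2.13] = -10.02*r^2 + 1.9*r + 2.35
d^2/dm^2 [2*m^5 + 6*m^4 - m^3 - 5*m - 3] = 2*m*(20*m^2 + 36*m - 3)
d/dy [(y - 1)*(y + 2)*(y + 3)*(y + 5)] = 4*y^3 + 27*y^2 + 42*y - 1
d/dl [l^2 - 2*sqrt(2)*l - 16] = 2*l - 2*sqrt(2)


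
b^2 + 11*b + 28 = (b + 4)*(b + 7)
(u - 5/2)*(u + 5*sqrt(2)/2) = u^2 - 5*u/2 + 5*sqrt(2)*u/2 - 25*sqrt(2)/4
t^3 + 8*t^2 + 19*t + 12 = (t + 1)*(t + 3)*(t + 4)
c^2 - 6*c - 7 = (c - 7)*(c + 1)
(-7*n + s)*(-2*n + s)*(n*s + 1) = 14*n^3*s - 9*n^2*s^2 + 14*n^2 + n*s^3 - 9*n*s + s^2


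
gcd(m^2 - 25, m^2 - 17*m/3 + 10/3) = m - 5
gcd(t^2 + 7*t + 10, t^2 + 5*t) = t + 5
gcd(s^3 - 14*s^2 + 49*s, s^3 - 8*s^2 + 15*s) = s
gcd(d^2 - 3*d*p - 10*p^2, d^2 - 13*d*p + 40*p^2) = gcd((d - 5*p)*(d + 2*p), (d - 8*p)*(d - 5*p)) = -d + 5*p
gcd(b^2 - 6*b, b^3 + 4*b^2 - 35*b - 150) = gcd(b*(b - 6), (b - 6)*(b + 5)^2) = b - 6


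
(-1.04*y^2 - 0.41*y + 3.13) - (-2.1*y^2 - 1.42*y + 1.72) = 1.06*y^2 + 1.01*y + 1.41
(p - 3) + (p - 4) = 2*p - 7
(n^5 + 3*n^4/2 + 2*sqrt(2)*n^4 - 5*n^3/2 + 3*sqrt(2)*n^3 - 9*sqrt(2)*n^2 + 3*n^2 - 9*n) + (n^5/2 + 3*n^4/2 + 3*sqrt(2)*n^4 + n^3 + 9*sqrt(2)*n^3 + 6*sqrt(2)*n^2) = 3*n^5/2 + 3*n^4 + 5*sqrt(2)*n^4 - 3*n^3/2 + 12*sqrt(2)*n^3 - 3*sqrt(2)*n^2 + 3*n^2 - 9*n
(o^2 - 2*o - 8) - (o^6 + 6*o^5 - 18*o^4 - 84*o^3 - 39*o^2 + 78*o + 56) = -o^6 - 6*o^5 + 18*o^4 + 84*o^3 + 40*o^2 - 80*o - 64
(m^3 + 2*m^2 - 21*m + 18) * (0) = 0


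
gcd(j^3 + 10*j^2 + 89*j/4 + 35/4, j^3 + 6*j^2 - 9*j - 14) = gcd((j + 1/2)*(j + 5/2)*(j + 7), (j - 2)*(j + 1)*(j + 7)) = j + 7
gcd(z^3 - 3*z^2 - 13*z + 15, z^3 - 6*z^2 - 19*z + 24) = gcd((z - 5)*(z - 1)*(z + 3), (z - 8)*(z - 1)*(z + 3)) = z^2 + 2*z - 3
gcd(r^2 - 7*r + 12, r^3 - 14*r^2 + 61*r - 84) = r^2 - 7*r + 12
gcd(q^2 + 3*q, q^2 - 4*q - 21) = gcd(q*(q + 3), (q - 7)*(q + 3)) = q + 3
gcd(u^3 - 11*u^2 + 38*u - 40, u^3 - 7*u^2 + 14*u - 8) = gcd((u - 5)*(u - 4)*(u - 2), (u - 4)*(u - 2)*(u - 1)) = u^2 - 6*u + 8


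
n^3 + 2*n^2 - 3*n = n*(n - 1)*(n + 3)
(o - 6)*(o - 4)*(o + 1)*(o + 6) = o^4 - 3*o^3 - 40*o^2 + 108*o + 144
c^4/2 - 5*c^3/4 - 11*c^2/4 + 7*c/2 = c*(c/2 + 1)*(c - 7/2)*(c - 1)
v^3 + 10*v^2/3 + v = v*(v + 1/3)*(v + 3)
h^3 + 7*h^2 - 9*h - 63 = (h - 3)*(h + 3)*(h + 7)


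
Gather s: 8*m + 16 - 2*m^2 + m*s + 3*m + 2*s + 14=-2*m^2 + 11*m + s*(m + 2) + 30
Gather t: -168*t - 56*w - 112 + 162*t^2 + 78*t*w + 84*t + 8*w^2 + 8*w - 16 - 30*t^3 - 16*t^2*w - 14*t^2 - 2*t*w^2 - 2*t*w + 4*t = -30*t^3 + t^2*(148 - 16*w) + t*(-2*w^2 + 76*w - 80) + 8*w^2 - 48*w - 128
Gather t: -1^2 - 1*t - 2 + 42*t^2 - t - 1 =42*t^2 - 2*t - 4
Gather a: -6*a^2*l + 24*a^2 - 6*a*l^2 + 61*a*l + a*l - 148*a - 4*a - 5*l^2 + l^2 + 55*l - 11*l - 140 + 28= a^2*(24 - 6*l) + a*(-6*l^2 + 62*l - 152) - 4*l^2 + 44*l - 112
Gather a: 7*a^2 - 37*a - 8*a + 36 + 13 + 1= 7*a^2 - 45*a + 50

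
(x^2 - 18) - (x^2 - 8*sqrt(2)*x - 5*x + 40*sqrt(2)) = 5*x + 8*sqrt(2)*x - 40*sqrt(2) - 18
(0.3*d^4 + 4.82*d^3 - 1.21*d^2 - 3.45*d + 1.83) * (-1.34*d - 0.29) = -0.402*d^5 - 6.5458*d^4 + 0.2236*d^3 + 4.9739*d^2 - 1.4517*d - 0.5307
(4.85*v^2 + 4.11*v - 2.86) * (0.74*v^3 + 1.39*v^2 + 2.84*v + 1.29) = 3.589*v^5 + 9.7829*v^4 + 17.3705*v^3 + 13.9535*v^2 - 2.8205*v - 3.6894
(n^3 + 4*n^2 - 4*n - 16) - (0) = n^3 + 4*n^2 - 4*n - 16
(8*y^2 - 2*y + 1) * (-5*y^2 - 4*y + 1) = -40*y^4 - 22*y^3 + 11*y^2 - 6*y + 1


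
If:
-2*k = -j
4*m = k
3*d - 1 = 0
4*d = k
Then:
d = 1/3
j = 8/3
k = 4/3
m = 1/3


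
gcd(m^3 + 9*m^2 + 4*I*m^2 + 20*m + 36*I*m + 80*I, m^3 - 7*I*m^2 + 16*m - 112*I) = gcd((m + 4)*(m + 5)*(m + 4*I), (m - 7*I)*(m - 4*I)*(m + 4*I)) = m + 4*I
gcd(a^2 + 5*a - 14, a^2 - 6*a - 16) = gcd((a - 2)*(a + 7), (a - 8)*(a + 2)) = 1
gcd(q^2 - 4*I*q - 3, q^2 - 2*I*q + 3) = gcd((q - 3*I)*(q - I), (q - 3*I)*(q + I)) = q - 3*I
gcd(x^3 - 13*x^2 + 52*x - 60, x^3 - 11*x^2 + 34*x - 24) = x - 6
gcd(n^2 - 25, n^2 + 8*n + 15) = n + 5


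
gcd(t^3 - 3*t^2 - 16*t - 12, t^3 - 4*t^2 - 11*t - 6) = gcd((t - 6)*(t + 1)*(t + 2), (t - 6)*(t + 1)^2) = t^2 - 5*t - 6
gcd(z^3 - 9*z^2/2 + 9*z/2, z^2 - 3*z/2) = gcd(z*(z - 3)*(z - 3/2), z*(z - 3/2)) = z^2 - 3*z/2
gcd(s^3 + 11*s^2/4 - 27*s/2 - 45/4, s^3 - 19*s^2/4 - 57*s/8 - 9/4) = s + 3/4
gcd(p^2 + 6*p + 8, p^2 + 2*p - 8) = p + 4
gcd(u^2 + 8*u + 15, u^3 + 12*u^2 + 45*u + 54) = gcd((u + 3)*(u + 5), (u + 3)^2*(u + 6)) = u + 3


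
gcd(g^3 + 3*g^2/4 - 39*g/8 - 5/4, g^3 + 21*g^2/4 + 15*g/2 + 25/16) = g^2 + 11*g/4 + 5/8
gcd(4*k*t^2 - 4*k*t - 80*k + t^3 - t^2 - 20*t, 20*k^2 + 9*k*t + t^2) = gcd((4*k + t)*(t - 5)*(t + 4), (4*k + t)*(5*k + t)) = 4*k + t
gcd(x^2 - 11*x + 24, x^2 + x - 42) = 1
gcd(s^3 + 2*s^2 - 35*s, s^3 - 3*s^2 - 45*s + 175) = s^2 + 2*s - 35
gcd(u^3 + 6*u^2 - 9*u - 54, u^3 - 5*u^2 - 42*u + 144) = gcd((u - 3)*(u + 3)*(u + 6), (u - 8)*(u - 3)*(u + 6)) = u^2 + 3*u - 18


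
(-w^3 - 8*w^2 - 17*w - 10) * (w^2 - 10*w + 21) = -w^5 + 2*w^4 + 42*w^3 - 8*w^2 - 257*w - 210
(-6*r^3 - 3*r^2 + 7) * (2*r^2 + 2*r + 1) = -12*r^5 - 18*r^4 - 12*r^3 + 11*r^2 + 14*r + 7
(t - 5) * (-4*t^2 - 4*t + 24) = -4*t^3 + 16*t^2 + 44*t - 120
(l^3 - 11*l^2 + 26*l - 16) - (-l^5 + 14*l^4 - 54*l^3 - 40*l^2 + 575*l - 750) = l^5 - 14*l^4 + 55*l^3 + 29*l^2 - 549*l + 734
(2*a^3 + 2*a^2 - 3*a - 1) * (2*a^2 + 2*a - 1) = 4*a^5 + 8*a^4 - 4*a^3 - 10*a^2 + a + 1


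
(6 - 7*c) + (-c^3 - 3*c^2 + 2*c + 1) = -c^3 - 3*c^2 - 5*c + 7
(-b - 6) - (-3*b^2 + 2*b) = 3*b^2 - 3*b - 6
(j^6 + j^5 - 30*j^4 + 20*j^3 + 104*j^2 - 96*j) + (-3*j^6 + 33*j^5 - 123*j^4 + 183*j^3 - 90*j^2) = -2*j^6 + 34*j^5 - 153*j^4 + 203*j^3 + 14*j^2 - 96*j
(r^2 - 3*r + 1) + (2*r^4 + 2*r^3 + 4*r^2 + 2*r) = 2*r^4 + 2*r^3 + 5*r^2 - r + 1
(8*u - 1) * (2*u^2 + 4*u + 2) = 16*u^3 + 30*u^2 + 12*u - 2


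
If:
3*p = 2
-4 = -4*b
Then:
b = 1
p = 2/3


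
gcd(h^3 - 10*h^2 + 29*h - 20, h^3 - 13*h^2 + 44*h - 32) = h^2 - 5*h + 4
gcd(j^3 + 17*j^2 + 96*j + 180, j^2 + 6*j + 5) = j + 5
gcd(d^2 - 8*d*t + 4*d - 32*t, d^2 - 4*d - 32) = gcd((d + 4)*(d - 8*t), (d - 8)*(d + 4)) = d + 4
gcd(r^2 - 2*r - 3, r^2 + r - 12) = r - 3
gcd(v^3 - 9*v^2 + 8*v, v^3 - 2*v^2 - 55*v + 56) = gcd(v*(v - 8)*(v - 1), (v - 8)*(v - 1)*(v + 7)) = v^2 - 9*v + 8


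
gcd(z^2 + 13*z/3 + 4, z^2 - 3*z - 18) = z + 3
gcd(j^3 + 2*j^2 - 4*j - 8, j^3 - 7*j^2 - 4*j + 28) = j^2 - 4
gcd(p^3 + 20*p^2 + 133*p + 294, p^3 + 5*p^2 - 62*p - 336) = p^2 + 13*p + 42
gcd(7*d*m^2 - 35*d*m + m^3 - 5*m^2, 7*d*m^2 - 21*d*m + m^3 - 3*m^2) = 7*d*m + m^2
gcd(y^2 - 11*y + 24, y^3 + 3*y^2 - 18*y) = y - 3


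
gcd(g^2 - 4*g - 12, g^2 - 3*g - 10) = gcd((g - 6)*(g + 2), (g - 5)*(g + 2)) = g + 2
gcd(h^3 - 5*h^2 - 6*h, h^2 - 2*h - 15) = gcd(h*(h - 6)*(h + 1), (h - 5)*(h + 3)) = 1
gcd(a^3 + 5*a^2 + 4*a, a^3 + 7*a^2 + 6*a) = a^2 + a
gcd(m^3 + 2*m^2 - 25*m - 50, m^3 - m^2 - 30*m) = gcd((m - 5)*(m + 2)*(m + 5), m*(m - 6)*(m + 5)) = m + 5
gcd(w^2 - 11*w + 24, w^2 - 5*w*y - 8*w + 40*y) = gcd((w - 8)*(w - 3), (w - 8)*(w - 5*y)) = w - 8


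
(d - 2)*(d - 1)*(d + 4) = d^3 + d^2 - 10*d + 8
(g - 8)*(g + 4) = g^2 - 4*g - 32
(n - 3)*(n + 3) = n^2 - 9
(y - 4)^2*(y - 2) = y^3 - 10*y^2 + 32*y - 32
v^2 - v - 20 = (v - 5)*(v + 4)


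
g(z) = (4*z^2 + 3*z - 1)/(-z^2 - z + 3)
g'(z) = (2*z + 1)*(4*z^2 + 3*z - 1)/(-z^2 - z + 3)^2 + (8*z + 3)/(-z^2 - z + 3) = (-z^2 + 22*z + 8)/(z^4 + 2*z^3 - 5*z^2 - 6*z + 9)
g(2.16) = -6.31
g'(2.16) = 3.47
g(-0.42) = -0.48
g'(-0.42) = -0.13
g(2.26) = -6.00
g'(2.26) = 2.76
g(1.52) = -15.42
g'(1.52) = 56.75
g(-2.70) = -12.62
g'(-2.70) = -23.22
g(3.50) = -4.59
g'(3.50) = 0.45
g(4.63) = -4.28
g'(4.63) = 0.17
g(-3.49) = -6.55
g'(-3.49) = -2.50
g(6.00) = -4.13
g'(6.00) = 0.07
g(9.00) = -4.02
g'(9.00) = 0.02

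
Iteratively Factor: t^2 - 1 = (t - 1)*(t + 1)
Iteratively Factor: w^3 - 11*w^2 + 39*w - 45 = (w - 3)*(w^2 - 8*w + 15) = (w - 3)^2*(w - 5)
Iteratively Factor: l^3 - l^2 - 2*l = (l)*(l^2 - l - 2) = l*(l + 1)*(l - 2)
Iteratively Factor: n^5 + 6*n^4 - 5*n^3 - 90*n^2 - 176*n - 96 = (n - 4)*(n^4 + 10*n^3 + 35*n^2 + 50*n + 24) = (n - 4)*(n + 4)*(n^3 + 6*n^2 + 11*n + 6) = (n - 4)*(n + 3)*(n + 4)*(n^2 + 3*n + 2) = (n - 4)*(n + 2)*(n + 3)*(n + 4)*(n + 1)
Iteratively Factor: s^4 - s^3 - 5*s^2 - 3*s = (s + 1)*(s^3 - 2*s^2 - 3*s) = (s - 3)*(s + 1)*(s^2 + s) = (s - 3)*(s + 1)^2*(s)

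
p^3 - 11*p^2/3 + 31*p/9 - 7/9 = (p - 7/3)*(p - 1)*(p - 1/3)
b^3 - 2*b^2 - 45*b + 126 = (b - 6)*(b - 3)*(b + 7)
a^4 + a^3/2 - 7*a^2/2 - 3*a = a*(a - 2)*(a + 1)*(a + 3/2)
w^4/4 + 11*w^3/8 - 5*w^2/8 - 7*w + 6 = (w/4 + 1)*(w - 3/2)*(w - 1)*(w + 4)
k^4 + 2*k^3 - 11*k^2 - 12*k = k*(k - 3)*(k + 1)*(k + 4)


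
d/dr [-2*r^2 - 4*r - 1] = -4*r - 4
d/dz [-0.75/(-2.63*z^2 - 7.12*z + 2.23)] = (-3.945*z - 5.34)/(2.63*z^2 + 7.12*z - 2.23)^2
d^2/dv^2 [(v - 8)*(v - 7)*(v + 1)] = 6*v - 28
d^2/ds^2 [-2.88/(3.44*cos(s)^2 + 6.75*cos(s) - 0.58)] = (136.323072*(1 - cos(s)^2)^2 + 200.6208*cos(s)^3 + 222.36624*cos(s)^2 - 389.9664*cos(s) - 410.255424)/(3.44*cos(s)^2 + 6.75*cos(s) - 0.58)^3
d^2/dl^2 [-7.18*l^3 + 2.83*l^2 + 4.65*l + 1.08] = 5.66 - 43.08*l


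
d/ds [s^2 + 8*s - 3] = 2*s + 8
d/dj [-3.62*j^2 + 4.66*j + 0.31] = 4.66 - 7.24*j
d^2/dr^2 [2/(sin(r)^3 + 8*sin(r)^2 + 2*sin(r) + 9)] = 2*(-9*sin(r)^6 - 88*sin(r)^5 - 248*sin(r)^4 + 161*sin(r)^3 + 680*sin(r)^2 + 60*sin(r) - 136)/(sin(r)^3 + 8*sin(r)^2 + 2*sin(r) + 9)^3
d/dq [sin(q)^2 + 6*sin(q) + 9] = 2*(sin(q) + 3)*cos(q)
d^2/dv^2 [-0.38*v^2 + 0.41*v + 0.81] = -0.760000000000000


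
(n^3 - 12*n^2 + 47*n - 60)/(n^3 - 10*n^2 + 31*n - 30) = (n - 4)/(n - 2)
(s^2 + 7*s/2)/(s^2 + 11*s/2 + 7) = s/(s + 2)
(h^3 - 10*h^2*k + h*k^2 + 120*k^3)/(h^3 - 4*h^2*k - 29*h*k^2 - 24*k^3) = (h - 5*k)/(h + k)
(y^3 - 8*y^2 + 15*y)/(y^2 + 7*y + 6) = y*(y^2 - 8*y + 15)/(y^2 + 7*y + 6)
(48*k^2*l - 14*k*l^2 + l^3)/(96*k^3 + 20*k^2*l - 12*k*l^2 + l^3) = l/(2*k + l)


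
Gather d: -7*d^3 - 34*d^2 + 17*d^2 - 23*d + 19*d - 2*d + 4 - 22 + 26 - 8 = -7*d^3 - 17*d^2 - 6*d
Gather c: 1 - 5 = -4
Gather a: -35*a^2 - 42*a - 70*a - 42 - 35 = -35*a^2 - 112*a - 77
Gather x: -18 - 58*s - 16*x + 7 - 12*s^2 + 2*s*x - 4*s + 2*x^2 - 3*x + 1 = -12*s^2 - 62*s + 2*x^2 + x*(2*s - 19) - 10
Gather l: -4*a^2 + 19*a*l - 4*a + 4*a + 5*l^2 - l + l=-4*a^2 + 19*a*l + 5*l^2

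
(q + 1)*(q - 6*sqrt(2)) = q^2 - 6*sqrt(2)*q + q - 6*sqrt(2)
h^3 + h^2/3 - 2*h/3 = h*(h - 2/3)*(h + 1)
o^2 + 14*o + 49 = (o + 7)^2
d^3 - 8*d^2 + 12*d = d*(d - 6)*(d - 2)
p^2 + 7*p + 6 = (p + 1)*(p + 6)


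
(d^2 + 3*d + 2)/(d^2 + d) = (d + 2)/d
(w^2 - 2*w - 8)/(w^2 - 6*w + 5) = (w^2 - 2*w - 8)/(w^2 - 6*w + 5)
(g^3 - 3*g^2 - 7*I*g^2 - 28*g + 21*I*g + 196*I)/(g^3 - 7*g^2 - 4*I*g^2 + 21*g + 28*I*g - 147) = (g + 4)/(g + 3*I)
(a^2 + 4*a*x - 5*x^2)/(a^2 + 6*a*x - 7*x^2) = (a + 5*x)/(a + 7*x)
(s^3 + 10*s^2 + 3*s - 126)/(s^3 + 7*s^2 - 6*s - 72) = (s + 7)/(s + 4)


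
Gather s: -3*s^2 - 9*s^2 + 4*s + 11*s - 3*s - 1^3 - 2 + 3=-12*s^2 + 12*s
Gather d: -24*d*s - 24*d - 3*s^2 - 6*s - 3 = d*(-24*s - 24) - 3*s^2 - 6*s - 3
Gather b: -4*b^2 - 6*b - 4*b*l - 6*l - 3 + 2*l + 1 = -4*b^2 + b*(-4*l - 6) - 4*l - 2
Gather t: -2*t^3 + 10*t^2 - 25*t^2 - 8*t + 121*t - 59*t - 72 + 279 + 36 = -2*t^3 - 15*t^2 + 54*t + 243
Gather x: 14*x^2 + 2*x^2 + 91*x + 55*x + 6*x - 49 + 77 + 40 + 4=16*x^2 + 152*x + 72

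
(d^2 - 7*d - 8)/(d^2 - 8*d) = (d + 1)/d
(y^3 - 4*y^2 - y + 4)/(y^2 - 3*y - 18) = (-y^3 + 4*y^2 + y - 4)/(-y^2 + 3*y + 18)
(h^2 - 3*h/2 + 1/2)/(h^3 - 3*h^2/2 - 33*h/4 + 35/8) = 4*(h - 1)/(4*h^2 - 4*h - 35)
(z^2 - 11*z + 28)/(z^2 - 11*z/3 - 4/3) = 3*(z - 7)/(3*z + 1)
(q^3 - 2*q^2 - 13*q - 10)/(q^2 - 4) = (q^2 - 4*q - 5)/(q - 2)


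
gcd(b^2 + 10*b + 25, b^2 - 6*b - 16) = 1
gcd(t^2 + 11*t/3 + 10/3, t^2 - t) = 1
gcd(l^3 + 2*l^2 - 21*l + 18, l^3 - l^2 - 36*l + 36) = l^2 + 5*l - 6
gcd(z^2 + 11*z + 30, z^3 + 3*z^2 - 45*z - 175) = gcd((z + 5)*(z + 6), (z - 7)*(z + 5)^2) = z + 5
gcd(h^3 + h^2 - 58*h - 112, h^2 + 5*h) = 1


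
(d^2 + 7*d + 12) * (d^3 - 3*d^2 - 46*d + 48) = d^5 + 4*d^4 - 55*d^3 - 310*d^2 - 216*d + 576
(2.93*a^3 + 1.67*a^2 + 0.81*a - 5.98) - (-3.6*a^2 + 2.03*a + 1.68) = 2.93*a^3 + 5.27*a^2 - 1.22*a - 7.66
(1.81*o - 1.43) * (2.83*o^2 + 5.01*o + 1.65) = 5.1223*o^3 + 5.0212*o^2 - 4.1778*o - 2.3595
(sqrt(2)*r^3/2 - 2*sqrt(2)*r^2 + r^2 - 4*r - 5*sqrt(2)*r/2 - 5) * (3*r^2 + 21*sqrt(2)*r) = 3*sqrt(2)*r^5/2 - 6*sqrt(2)*r^4 + 24*r^4 - 96*r^3 + 27*sqrt(2)*r^3/2 - 120*r^2 - 84*sqrt(2)*r^2 - 105*sqrt(2)*r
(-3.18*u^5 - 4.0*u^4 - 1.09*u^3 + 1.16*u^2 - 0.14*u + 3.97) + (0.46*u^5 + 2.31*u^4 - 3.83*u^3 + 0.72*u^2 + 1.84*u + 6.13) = -2.72*u^5 - 1.69*u^4 - 4.92*u^3 + 1.88*u^2 + 1.7*u + 10.1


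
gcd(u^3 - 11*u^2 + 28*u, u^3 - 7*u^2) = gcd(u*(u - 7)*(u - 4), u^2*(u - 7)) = u^2 - 7*u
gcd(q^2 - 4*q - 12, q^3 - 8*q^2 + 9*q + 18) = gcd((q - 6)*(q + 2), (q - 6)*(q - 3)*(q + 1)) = q - 6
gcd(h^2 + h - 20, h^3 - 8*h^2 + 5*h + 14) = 1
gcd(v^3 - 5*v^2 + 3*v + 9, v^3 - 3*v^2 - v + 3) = v^2 - 2*v - 3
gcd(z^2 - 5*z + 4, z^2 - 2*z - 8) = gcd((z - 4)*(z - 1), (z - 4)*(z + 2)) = z - 4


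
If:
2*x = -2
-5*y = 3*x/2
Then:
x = -1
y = 3/10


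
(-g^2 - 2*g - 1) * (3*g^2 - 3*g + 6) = -3*g^4 - 3*g^3 - 3*g^2 - 9*g - 6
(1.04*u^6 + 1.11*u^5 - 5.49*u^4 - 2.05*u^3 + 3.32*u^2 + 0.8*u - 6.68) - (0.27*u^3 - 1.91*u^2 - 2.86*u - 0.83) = 1.04*u^6 + 1.11*u^5 - 5.49*u^4 - 2.32*u^3 + 5.23*u^2 + 3.66*u - 5.85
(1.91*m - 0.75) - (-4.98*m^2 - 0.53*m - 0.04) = 4.98*m^2 + 2.44*m - 0.71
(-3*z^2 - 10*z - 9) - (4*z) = -3*z^2 - 14*z - 9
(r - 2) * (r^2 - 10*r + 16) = r^3 - 12*r^2 + 36*r - 32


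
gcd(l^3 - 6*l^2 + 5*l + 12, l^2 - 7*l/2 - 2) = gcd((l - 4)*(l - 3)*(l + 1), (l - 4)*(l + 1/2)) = l - 4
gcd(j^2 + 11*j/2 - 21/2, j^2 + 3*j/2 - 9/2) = j - 3/2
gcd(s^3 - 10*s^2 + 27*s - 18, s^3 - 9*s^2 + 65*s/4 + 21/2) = s - 6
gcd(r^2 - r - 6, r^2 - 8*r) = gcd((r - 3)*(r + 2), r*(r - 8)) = 1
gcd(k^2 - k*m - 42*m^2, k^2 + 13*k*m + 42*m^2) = k + 6*m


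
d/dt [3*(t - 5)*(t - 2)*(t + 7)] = 9*t^2 - 117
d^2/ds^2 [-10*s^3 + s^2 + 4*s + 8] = 2 - 60*s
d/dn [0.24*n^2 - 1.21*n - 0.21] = 0.48*n - 1.21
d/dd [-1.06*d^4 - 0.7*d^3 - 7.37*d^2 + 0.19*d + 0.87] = -4.24*d^3 - 2.1*d^2 - 14.74*d + 0.19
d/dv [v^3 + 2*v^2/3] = v*(9*v + 4)/3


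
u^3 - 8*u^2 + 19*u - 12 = (u - 4)*(u - 3)*(u - 1)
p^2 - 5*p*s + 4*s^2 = (p - 4*s)*(p - s)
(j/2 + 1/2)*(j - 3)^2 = j^3/2 - 5*j^2/2 + 3*j/2 + 9/2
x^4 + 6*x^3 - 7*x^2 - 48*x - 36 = (x - 3)*(x + 1)*(x + 2)*(x + 6)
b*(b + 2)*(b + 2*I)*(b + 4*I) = b^4 + 2*b^3 + 6*I*b^3 - 8*b^2 + 12*I*b^2 - 16*b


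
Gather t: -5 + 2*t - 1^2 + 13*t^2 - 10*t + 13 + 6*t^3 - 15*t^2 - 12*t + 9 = 6*t^3 - 2*t^2 - 20*t + 16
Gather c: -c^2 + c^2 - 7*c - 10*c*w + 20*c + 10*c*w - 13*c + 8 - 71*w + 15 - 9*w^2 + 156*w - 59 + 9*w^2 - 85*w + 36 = 0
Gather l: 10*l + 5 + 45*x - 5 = 10*l + 45*x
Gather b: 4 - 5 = -1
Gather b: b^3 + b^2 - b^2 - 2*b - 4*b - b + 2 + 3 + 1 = b^3 - 7*b + 6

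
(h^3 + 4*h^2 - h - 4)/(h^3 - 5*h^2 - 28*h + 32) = (h + 1)/(h - 8)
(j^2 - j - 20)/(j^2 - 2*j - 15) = (j + 4)/(j + 3)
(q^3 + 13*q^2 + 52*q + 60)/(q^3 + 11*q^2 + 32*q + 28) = (q^2 + 11*q + 30)/(q^2 + 9*q + 14)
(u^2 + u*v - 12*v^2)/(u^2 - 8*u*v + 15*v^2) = (u + 4*v)/(u - 5*v)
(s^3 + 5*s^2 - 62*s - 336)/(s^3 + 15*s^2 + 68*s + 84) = (s - 8)/(s + 2)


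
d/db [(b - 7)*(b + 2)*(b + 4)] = 3*b^2 - 2*b - 34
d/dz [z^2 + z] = 2*z + 1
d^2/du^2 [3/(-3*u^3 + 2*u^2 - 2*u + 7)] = 6*((9*u - 2)*(3*u^3 - 2*u^2 + 2*u - 7) - (9*u^2 - 4*u + 2)^2)/(3*u^3 - 2*u^2 + 2*u - 7)^3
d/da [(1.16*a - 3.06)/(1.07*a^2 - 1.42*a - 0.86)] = (-1.2412*a^2 + 6.5484*a - 5.3428)/(1.1449*a^4 - 3.0388*a^3 + 0.176*a^2 + 2.4424*a + 0.7396)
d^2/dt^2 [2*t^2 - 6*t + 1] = 4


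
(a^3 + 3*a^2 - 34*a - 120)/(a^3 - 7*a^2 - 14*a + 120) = (a + 5)/(a - 5)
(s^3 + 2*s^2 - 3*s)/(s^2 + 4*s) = (s^2 + 2*s - 3)/(s + 4)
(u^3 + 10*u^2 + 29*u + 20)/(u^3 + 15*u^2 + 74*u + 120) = (u + 1)/(u + 6)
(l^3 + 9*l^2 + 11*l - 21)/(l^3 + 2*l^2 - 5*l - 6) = (l^2 + 6*l - 7)/(l^2 - l - 2)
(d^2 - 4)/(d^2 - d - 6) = (d - 2)/(d - 3)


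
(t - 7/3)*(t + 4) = t^2 + 5*t/3 - 28/3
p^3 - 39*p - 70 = (p - 7)*(p + 2)*(p + 5)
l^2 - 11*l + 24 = (l - 8)*(l - 3)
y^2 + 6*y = y*(y + 6)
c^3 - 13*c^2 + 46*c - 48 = (c - 8)*(c - 3)*(c - 2)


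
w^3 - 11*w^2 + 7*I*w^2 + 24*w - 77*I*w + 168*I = (w - 8)*(w - 3)*(w + 7*I)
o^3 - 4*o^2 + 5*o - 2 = (o - 2)*(o - 1)^2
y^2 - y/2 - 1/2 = (y - 1)*(y + 1/2)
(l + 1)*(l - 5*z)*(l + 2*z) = l^3 - 3*l^2*z + l^2 - 10*l*z^2 - 3*l*z - 10*z^2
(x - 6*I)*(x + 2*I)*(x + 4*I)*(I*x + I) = I*x^4 + I*x^3 + 28*I*x^2 - 48*x + 28*I*x - 48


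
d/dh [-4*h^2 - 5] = -8*h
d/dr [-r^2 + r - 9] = 1 - 2*r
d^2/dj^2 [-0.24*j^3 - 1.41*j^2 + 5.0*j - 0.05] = -1.44*j - 2.82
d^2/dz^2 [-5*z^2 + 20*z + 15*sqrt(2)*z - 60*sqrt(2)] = -10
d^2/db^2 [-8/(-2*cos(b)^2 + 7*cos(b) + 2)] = 8*(16*sin(b)^4 - 73*sin(b)^2 + 77*cos(b)/2 - 21*cos(3*b)/2 - 49)/(2*sin(b)^2 + 7*cos(b))^3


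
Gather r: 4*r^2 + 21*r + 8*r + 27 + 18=4*r^2 + 29*r + 45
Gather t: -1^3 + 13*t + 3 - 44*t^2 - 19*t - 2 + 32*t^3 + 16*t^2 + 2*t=32*t^3 - 28*t^2 - 4*t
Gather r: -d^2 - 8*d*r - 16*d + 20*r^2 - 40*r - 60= -d^2 - 16*d + 20*r^2 + r*(-8*d - 40) - 60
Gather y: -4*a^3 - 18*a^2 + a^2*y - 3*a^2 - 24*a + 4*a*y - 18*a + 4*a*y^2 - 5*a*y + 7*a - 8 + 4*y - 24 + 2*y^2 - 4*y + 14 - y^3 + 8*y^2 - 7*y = -4*a^3 - 21*a^2 - 35*a - y^3 + y^2*(4*a + 10) + y*(a^2 - a - 7) - 18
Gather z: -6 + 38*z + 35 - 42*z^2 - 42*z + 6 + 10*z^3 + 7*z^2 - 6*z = 10*z^3 - 35*z^2 - 10*z + 35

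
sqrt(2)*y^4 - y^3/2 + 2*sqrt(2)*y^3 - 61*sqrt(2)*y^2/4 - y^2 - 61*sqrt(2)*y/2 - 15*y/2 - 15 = (y + 2)*(y - 3*sqrt(2))*(y + 5*sqrt(2)/2)*(sqrt(2)*y + 1/2)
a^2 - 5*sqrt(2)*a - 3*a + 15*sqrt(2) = (a - 3)*(a - 5*sqrt(2))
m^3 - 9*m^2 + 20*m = m*(m - 5)*(m - 4)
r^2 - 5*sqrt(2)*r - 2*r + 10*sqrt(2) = (r - 2)*(r - 5*sqrt(2))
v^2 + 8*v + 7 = (v + 1)*(v + 7)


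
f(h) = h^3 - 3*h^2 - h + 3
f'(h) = 3*h^2 - 6*h - 1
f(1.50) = -1.88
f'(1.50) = -3.25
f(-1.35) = -3.58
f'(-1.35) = 12.57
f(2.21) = -3.07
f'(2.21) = 0.39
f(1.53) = -1.97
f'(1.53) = -3.16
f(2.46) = -2.73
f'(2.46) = 2.39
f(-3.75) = -88.17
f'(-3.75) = 63.69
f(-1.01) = -0.08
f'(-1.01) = 8.12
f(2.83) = -1.19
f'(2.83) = 6.05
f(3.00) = 0.00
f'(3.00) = 8.00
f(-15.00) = -4032.00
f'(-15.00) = 764.00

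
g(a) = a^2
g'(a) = 2*a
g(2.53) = 6.40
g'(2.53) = 5.06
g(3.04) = 9.24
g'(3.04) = 6.08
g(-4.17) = 17.39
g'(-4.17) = -8.34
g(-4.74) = 22.47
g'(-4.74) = -9.48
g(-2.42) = 5.86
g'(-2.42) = -4.84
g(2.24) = 5.02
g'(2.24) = 4.48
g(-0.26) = 0.07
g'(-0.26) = -0.52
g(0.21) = 0.04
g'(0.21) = 0.42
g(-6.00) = 36.00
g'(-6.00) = -12.00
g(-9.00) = 81.00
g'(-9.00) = -18.00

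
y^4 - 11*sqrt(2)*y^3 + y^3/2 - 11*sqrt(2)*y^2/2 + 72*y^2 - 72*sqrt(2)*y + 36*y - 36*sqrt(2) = (y + 1/2)*(y - 6*sqrt(2))*(y - 3*sqrt(2))*(y - 2*sqrt(2))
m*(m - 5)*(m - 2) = m^3 - 7*m^2 + 10*m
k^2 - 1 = (k - 1)*(k + 1)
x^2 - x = x*(x - 1)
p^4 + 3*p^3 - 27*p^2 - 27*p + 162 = (p - 3)^2*(p + 3)*(p + 6)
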